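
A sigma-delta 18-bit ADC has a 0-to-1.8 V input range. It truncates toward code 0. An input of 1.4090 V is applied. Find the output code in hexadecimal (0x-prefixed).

code 0x32190 (decimal 205200)

LSB = 1.8 V / 262144 = 6.87 µV.
Input sits at 205200.498 steps above V_low.
So the output code is 205200.
In hexadecimal (0x-prefixed): 0x32190.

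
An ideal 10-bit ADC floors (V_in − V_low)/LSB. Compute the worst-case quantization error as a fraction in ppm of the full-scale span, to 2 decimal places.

Truncating → worst-case error = 1 LSB = V_FS/2^10, so 1e+06/1024 = 976.562 ppm of full scale.

976.56 ppm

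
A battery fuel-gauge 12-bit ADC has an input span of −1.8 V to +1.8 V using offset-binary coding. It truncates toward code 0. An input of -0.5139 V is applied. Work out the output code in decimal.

code 1463

With 4096 levels over 3.6 V, one step is 0.879 mV.
(V_in − V_low)/LSB = (-0.5139 − (−1.8)) / 0.000878906 = 1463.296.
Floor → code 1463.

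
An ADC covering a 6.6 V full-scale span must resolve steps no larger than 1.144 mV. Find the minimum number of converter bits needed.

13 bits

Number of steps required ≥ 6.6 V / 1.144 mV = 5769.23.
Need 2^N ≥ 5769.23; 2^12 = 4096, 2^13 = 8192.
Minimum N = 13.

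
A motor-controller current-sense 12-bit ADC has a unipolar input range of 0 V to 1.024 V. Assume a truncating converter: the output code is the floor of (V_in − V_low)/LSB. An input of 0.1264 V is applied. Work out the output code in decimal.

LSB = 1.024 V / 4096 = 250.00 µV.
(0.1264 − 0) / 0.00025 = 505.600 LSBs.
Floor → code 505.

code 505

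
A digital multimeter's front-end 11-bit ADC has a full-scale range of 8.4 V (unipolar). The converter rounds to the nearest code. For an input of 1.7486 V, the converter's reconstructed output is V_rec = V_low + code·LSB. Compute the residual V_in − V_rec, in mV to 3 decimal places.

Step size: 8.4 V ÷ 2^11 = 4.102 mV.
(V_in − V_low)/LSB = (1.7486 − 0)/0.00410156 = 426.3253 → code 426 (round).
Code 426 maps back to 0 + 426×0.00410156 V = 1.7472656 V.
Difference: 0.00133438 V → 1.334 mV.

1.334 mV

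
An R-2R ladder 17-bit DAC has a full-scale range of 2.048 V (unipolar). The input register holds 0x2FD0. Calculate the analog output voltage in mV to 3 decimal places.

LSB = 2.048 V / 2^17 = 15.62 µV.
Code 0x2FD0 = 12240 decimal.
V_out = 0 + 12240 × 1.5625e-05 V = 0.19125 V.
= 191.250 mV.

191.250 mV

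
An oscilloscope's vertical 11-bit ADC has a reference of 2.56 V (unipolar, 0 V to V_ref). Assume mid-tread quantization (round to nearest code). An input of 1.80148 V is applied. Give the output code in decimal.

code 1441

LSB = 2.56 V / 2048 = 1.250 mV.
(1.80148 − 0) / 0.00125 = 1441.184 LSBs.
Round → code 1441.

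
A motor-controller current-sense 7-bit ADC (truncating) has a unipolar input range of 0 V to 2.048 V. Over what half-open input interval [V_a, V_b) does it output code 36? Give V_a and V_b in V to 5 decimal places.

LSB = 2.048/2^7 = 16.000 mV.
V_a = V_low + 36·LSB = 0.576 V; V_b = V_low + 37·LSB = 0.592 V.

[0.57600 V, 0.59200 V)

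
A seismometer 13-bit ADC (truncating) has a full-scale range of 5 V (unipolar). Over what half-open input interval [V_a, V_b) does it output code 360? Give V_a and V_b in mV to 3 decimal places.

LSB = 5/2^13 = 0.610 mV.
V_a = V_low + 360·LSB = 0.219727 V; V_b = V_low + 361·LSB = 0.220337 V.

[219.727 mV, 220.337 mV)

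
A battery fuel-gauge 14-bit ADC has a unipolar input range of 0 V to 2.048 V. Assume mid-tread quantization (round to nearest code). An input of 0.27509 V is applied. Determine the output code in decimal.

code 2201

LSB = 2.048 V / 16384 = 125.00 µV.
Input sits at 2200.720 steps above V_low.
Round → code 2201.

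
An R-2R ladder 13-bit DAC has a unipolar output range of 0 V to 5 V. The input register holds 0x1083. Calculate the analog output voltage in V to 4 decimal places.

2.5800 V

LSB = 5 V / 2^13 = 0.610 mV.
Code 0x1083 = 4227 decimal.
V_out = 0 + 4227 × 0.000610352 V = 2.57996 V.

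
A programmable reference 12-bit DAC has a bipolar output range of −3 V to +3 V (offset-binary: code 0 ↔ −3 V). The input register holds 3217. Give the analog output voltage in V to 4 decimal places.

1.7124 V

LSB = 6 V / 2^12 = 1.465 mV.
V_out = (−3) + 3217 × 0.00146484 V = 1.7124 V.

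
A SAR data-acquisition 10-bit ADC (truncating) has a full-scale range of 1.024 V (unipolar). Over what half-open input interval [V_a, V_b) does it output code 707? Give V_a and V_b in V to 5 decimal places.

[0.70700 V, 0.70800 V)

LSB = 1.024/2^10 = 1.000 mV.
V_a = V_low + 707·LSB = 0.707 V; V_b = V_low + 708·LSB = 0.708 V.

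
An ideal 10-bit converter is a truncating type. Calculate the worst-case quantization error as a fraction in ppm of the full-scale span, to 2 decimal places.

Truncating → worst-case error = 1 LSB = V_FS/2^10, so 1e+06/1024 = 976.562 ppm of full scale.

976.56 ppm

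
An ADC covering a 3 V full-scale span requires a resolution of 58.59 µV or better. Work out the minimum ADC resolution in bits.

16 bits

Number of steps required ≥ 3 V / 58.59 µV = 51203.28.
Need 2^N ≥ 51203.28; 2^15 = 32768, 2^16 = 65536.
Minimum N = 16.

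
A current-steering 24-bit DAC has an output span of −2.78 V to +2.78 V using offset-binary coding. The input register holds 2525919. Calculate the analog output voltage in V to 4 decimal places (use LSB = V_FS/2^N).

LSB = 5.56 V / 2^24 = 0.33 µV.
V_out = (−2.78) + 2525919 × 3.31402e-07 V = -1.94291 V.

-1.9429 V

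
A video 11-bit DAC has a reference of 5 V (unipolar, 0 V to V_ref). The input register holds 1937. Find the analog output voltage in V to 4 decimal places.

4.7290 V

LSB = 5 V / 2^11 = 2.441 mV.
V_out = 0 + 1937 × 0.00244141 V = 4.729 V.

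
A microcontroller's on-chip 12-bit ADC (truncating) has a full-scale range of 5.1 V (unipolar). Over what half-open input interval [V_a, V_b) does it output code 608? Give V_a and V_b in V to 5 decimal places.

[0.75703 V, 0.75828 V)

LSB = 5.1/2^12 = 1.245 mV.
V_a = V_low + 608·LSB = 0.757031 V; V_b = V_low + 609·LSB = 0.758276 V.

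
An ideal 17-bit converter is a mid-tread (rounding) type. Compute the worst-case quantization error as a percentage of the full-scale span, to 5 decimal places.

Rounding → worst-case error = ½ LSB = V_FS/2^18, so 100/262144 = 0.00038147 % of full scale.

0.00038 %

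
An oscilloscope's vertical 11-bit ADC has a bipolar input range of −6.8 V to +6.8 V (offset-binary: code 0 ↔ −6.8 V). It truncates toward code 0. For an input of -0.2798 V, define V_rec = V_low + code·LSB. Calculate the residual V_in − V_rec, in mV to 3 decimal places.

5.747 mV

Step size: 13.6 V ÷ 2^11 = 6.641 mV.
(-0.2798 − (−6.8))/0.00664062 = 981.8654; ⌊·⌋ gives code 981.
V_rec = (−6.8) + 981·0.00664062 = -0.28554687 V.
Difference: 0.00574688 V → 5.747 mV.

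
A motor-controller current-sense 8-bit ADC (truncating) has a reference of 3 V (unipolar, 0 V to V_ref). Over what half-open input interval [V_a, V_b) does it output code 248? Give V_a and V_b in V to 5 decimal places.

LSB = 3/2^8 = 11.719 mV.
V_a = V_low + 248·LSB = 2.90625 V; V_b = V_low + 249·LSB = 2.91797 V.

[2.90625 V, 2.91797 V)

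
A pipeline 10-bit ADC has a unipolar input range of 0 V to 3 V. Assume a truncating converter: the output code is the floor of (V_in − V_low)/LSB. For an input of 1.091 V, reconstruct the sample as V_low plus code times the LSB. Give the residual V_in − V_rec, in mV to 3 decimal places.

LSB = 3/2^10 = 2.930 mV.
Scaled input = 372.3947 LSBs, so code = 372.
V_rec = 0 + 372·0.00292969 = 1.0898438 V.
V_in − V_rec = 0.00115625 V = 1.156 mV.

1.156 mV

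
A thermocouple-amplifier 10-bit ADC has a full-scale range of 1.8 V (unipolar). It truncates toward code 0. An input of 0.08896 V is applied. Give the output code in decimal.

code 50

LSB = 1.8 V / 1024 = 1.758 mV.
(V_in − V_low)/LSB = (0.08896 − 0) / 0.00175781 = 50.608.
⌊·⌋(50.608) = 50.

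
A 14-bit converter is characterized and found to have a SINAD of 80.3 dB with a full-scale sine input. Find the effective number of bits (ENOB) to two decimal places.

ENOB = (SINAD − 1.76) / 6.02 = (80.3 − 1.76)/6.02 = 13.047.

13.05 bits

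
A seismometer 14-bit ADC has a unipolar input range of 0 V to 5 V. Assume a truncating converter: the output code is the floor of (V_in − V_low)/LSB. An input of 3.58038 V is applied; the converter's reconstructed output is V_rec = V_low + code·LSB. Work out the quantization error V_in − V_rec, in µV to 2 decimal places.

One LSB is 5 V / 16384 = 305.18 µV.
(3.58038 − 0)/0.000305176 = 11732.1892; ⌊·⌋ gives code 11732.
Code 11732 maps back to 0 + 11732×0.000305176 V = 3.5803223 V.
V_in − V_rec = 5.77344e-05 V = 57.73 µV.

57.73 µV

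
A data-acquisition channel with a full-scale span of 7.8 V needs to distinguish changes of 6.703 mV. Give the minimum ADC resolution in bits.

Number of steps required ≥ 7.8 V / 6.703 mV = 1163.66.
Need 2^N ≥ 1163.66; 2^10 = 1024, 2^11 = 2048.
Minimum N = 11.

11 bits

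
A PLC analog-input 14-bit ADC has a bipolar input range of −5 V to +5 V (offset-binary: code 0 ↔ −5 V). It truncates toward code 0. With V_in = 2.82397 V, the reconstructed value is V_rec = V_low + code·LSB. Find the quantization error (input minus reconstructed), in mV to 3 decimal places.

Step size: 10 V ÷ 2^14 = 0.610 mV.
(V_in − V_low)/LSB = (2.82397 − (−5))/0.000610352 = 12818.7924 → code 12818 (floor).
V_rec = (−5) + 12818·0.000610352 = 2.8234863 V.
Difference: 0.000483672 V → 0.484 mV.

0.484 mV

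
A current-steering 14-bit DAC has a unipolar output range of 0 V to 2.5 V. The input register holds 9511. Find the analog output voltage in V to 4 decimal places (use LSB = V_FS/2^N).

LSB = 2.5 V / 2^14 = 152.59 µV.
V_out = 0 + 9511 × 0.000152588 V = 1.45126 V.

1.4513 V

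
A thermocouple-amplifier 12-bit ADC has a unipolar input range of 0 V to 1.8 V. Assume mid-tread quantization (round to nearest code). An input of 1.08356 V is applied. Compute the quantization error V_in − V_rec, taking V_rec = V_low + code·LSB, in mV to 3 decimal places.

-0.131 mV

One LSB is 1.8 V / 4096 = 439.45 µV.
(V_in − V_low)/LSB = (1.08356 − 0)/0.000439453 = 2465.7010 → code 2466 (round).
Reconstructed: 1.0836914 V.
Difference: -0.000131406 V → -0.131 mV.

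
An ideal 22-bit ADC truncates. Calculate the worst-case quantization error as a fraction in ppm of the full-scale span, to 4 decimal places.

0.2384 ppm

Truncating → worst-case error = 1 LSB = V_FS/2^22, so 1e+06/4194304 = 0.238419 ppm of full scale.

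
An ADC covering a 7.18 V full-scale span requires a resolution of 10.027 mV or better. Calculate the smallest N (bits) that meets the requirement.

10 bits

Number of steps required ≥ 7.18 V / 10.027 mV = 716.07.
Need 2^N ≥ 716.07; 2^9 = 512, 2^10 = 1024.
Minimum N = 10.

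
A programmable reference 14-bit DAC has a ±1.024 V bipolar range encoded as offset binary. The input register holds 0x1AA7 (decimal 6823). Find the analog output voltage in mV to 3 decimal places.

LSB = 2.048 V / 2^14 = 125.00 µV.
Code 0x1AA7 = 6823 decimal.
V_out = (−1.024) + 6823 × 0.000125 V = -0.171125 V.
= -171.125 mV.

-171.125 mV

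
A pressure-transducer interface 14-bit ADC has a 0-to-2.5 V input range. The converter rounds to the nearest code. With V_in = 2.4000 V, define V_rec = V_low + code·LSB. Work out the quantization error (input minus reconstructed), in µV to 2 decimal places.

-54.93 µV

LSB = 2.5/2^14 = 152.59 µV.
(2.4000 − 0)/0.000152588 = 15728.6400; round gives code 15729.
Reconstructed: 2.4000549 V.
Difference: -5.49316e-05 V → -54.93 µV.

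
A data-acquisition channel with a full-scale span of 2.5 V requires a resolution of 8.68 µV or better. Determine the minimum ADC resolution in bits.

Number of steps required ≥ 2.5 V / 8.68 µV = 288018.43.
Need 2^N ≥ 288018.43; 2^18 = 262144, 2^19 = 524288.
Minimum N = 19.

19 bits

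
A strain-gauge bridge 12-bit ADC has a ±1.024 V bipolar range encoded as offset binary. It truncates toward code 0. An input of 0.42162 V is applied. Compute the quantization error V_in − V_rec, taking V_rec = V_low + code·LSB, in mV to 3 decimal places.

One LSB is 2.048 V / 4096 = 0.500 mV.
(0.42162 − (−1.024))/0.0005 = 2891.2400; ⌊·⌋ gives code 2891.
V_rec = (−1.024) + 2891·0.0005 = 0.4215 V.
V_in − V_rec = 0.00012 V = 0.120 mV.

0.120 mV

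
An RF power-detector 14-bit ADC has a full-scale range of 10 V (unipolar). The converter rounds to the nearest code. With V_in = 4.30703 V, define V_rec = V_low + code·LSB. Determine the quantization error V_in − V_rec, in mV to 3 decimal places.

Step size: 10 V ÷ 2^14 = 0.610 mV.
(V_in − V_low)/LSB = (4.30703 − 0)/0.000610352 = 7056.6380 → code 7057 (round).
Reconstructed: 4.307251 V.
V_in − V_rec = -0.000220977 V = -0.221 mV.

-0.221 mV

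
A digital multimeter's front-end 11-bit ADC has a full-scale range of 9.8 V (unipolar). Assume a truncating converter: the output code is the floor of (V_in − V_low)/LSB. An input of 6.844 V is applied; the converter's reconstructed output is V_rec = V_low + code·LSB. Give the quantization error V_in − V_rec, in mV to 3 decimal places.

1.227 mV

LSB = 9.8/2^11 = 4.785 mV.
Scaled input = 1430.2563 LSBs, so code = 1430.
Code 1430 maps back to 0 + 1430×0.00478516 V = 6.8427734 V.
V_in − V_rec = 0.00122656 V = 1.227 mV.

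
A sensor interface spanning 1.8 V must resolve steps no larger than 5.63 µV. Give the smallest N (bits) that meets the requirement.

19 bits

Number of steps required ≥ 1.8 V / 5.63 µV = 319715.81.
Need 2^N ≥ 319715.81; 2^18 = 262144, 2^19 = 524288.
Minimum N = 19.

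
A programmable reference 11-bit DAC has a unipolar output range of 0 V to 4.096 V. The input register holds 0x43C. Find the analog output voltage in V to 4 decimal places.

2.1680 V

LSB = 4.096 V / 2^11 = 2.000 mV.
Code 0x43C = 1084 decimal.
V_out = 0 + 1084 × 0.002 V = 2.168 V.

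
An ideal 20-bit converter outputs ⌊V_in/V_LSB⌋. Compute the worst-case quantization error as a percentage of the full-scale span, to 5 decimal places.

Truncating → worst-case error = 1 LSB = V_FS/2^20, so 100/1048576 = 9.53674e-05 % of full scale.

0.00010 %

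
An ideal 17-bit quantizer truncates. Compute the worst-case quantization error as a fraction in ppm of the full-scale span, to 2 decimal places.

Truncating → worst-case error = 1 LSB = V_FS/2^17, so 1e+06/131072 = 7.62939 ppm of full scale.

7.63 ppm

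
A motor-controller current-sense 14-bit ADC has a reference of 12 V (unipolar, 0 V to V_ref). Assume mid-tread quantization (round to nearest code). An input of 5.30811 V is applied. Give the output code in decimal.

LSB = 12 V / 16384 = 0.732 mV.
(5.30811 − 0) / 0.000732422 = 7247.340 LSBs.
Round → code 7247.

code 7247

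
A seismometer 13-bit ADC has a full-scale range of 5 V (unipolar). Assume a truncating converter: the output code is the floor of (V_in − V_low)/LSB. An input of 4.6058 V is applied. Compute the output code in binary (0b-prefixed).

code 0b1110101111010 (decimal 7546)

With 8192 levels over 5 V, one step is 0.610 mV.
Input sits at 7546.143 steps above V_low.
So the output code is 7546.
In binary (0b-prefixed): 0b1110101111010.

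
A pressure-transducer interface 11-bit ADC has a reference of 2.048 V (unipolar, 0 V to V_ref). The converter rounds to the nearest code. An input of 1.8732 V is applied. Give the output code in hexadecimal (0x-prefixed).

Full-scale span = 2.048 V; LSB = 2.048/2^11 = 1.000 mV.
Input sits at 1873.200 steps above V_low.
Round → code 1873.
In hexadecimal (0x-prefixed): 0x751.

code 0x751 (decimal 1873)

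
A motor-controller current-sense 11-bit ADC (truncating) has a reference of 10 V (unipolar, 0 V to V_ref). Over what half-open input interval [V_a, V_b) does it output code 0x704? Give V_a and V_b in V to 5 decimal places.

[8.76953 V, 8.77441 V)

LSB = 10/2^11 = 4.883 mV.
Code 0x704 = 1796 decimal.
V_a = V_low + 1796·LSB = 8.76953 V; V_b = V_low + 1797·LSB = 8.77441 V.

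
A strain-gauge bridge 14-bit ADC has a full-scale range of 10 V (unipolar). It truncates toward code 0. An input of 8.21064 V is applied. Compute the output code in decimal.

code 13452

Full-scale span = 10 V; LSB = 10/2^14 = 0.610 mV.
Input sits at 13452.313 steps above V_low.
⌊·⌋(13452.313) = 13452.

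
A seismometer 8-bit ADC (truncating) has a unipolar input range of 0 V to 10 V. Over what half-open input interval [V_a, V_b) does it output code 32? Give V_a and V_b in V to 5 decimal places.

LSB = 10/2^8 = 39.062 mV.
V_a = V_low + 32·LSB = 1.25 V; V_b = V_low + 33·LSB = 1.28906 V.

[1.25000 V, 1.28906 V)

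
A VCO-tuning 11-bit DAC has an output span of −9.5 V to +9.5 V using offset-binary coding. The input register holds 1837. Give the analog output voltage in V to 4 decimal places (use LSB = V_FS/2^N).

7.5425 V

LSB = 19 V / 2^11 = 9.277 mV.
V_out = (−9.5) + 1837 × 0.00927734 V = 7.54248 V.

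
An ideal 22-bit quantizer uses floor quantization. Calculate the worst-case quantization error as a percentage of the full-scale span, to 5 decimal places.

0.00002 %

Truncating → worst-case error = 1 LSB = V_FS/2^22, so 100/4194304 = 2.38419e-05 % of full scale.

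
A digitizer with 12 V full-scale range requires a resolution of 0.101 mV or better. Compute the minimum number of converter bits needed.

17 bits

Number of steps required ≥ 12 V / 0.101 mV = 118811.88.
Need 2^N ≥ 118811.88; 2^16 = 65536, 2^17 = 131072.
Minimum N = 17.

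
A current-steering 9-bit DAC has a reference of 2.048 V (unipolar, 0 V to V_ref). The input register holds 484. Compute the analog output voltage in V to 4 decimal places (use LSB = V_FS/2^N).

LSB = 2.048 V / 2^9 = 4.000 mV.
V_out = 0 + 484 × 0.004 V = 1.936 V.

1.9360 V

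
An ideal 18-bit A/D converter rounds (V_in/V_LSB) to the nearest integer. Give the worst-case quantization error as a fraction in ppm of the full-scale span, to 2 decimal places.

1.91 ppm

Rounding → worst-case error = ½ LSB = V_FS/2^19, so 1e+06/524288 = 1.90735 ppm of full scale.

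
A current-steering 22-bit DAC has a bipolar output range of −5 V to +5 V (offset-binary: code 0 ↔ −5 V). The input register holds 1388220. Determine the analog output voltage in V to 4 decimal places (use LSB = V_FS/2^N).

-1.6902 V

LSB = 10 V / 2^22 = 2.38 µV.
V_out = (−5) + 1388220 × 2.38419e-06 V = -1.69023 V.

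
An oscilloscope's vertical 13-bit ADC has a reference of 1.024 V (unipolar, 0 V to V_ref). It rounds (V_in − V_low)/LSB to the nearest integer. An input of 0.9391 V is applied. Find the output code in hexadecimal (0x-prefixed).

Full-scale span = 1.024 V; LSB = 1.024/2^13 = 125.00 µV.
(V_in − V_low)/LSB = (0.9391 − 0) / 0.000125 = 7512.800.
So the output code is 7513.
In hexadecimal (0x-prefixed): 0x1D59.

code 0x1D59 (decimal 7513)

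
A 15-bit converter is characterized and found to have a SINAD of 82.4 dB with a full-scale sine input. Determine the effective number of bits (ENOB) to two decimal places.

ENOB = (SINAD − 1.76) / 6.02 = (82.4 − 1.76)/6.02 = 13.395.

13.40 bits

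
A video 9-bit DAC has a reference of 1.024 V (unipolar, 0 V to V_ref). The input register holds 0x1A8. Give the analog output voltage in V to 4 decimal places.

0.8480 V

LSB = 1.024 V / 2^9 = 2.000 mV.
Code 0x1A8 = 424 decimal.
V_out = 0 + 424 × 0.002 V = 0.848 V.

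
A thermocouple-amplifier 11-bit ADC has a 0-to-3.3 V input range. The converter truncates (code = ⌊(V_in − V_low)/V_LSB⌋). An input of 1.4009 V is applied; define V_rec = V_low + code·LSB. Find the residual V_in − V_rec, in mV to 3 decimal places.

Step size: 3.3 V ÷ 2^11 = 1.611 mV.
Scaled input = 869.4070 LSBs, so code = 869.
Code 869 maps back to 0 + 869×0.00161133 V = 1.4002441 V.
Error = 1.4009 − 1.4002441 = 0.000655859 V = 0.656 mV.

0.656 mV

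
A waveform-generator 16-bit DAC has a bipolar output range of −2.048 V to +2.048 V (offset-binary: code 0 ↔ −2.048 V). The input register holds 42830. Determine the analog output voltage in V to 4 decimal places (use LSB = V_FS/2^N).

0.6289 V

LSB = 4.096 V / 2^16 = 62.50 µV.
V_out = (−2.048) + 42830 × 6.25e-05 V = 0.628875 V.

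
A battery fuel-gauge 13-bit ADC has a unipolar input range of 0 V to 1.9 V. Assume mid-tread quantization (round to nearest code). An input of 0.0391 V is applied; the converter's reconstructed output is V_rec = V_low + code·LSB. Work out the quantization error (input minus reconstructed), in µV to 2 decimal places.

-96.78 µV

One LSB is 1.9 V / 8192 = 231.93 µV.
(V_in − V_low)/LSB = (0.0391 − 0)/0.000231934 = 168.5827 → code 169 (round).
V_rec = 0 + 169·0.000231934 = 0.039196777 V.
Difference: -9.67773e-05 V → -96.78 µV.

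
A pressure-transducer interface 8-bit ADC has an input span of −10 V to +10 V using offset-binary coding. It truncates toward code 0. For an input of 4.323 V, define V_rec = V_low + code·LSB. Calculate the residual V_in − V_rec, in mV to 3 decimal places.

26.125 mV

LSB = 20/2^8 = 78.125 mV.
Scaled input = 183.3344 LSBs, so code = 183.
Reconstructed: 4.296875 V.
Error = 4.323 − 4.296875 = 0.026125 V = 26.125 mV.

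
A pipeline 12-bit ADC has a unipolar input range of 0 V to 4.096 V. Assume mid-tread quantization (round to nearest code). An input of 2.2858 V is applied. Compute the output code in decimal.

Full-scale span = 4.096 V; LSB = 4.096/2^12 = 1.000 mV.
Input sits at 2285.800 steps above V_low.
So the output code is 2286.

code 2286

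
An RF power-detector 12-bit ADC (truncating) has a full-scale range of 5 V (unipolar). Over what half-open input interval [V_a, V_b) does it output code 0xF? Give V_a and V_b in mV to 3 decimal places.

[18.311 mV, 19.531 mV)

LSB = 5/2^12 = 1.221 mV.
Code 0xF = 15 decimal.
V_a = V_low + 15·LSB = 0.0183105 V; V_b = V_low + 16·LSB = 0.0195312 V.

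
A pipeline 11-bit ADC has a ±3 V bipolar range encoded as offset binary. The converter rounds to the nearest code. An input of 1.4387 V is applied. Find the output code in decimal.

code 1515

With 2048 levels over 6 V, one step is 2.930 mV.
(1.4387 − (−3)) / 0.00292969 = 1515.076 LSBs.
round(1515.076) = 1515.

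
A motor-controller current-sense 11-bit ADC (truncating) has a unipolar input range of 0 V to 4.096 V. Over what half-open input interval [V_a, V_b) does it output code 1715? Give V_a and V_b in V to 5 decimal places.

LSB = 4.096/2^11 = 2.000 mV.
V_a = V_low + 1715·LSB = 3.43 V; V_b = V_low + 1716·LSB = 3.432 V.

[3.43000 V, 3.43200 V)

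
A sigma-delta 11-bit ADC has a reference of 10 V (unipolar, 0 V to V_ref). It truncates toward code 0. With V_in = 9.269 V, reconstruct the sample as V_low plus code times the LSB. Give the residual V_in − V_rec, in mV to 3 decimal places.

1.422 mV

LSB = 10/2^11 = 4.883 mV.
(V_in − V_low)/LSB = (9.269 − 0)/0.00488281 = 1898.2912 → code 1898 (floor).
V_rec = 0 + 1898·0.00488281 = 9.2675781 V.
Error = 9.269 − 9.2675781 = 0.00142187 V = 1.422 mV.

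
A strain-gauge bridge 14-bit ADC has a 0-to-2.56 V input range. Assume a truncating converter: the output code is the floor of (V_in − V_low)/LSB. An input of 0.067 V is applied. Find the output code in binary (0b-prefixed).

code 0b110101100 (decimal 428)

LSB = 2.56 V / 16384 = 156.25 µV.
(0.067 − 0) / 0.00015625 = 428.800 LSBs.
So the output code is 428.
In binary (0b-prefixed): 0b110101100.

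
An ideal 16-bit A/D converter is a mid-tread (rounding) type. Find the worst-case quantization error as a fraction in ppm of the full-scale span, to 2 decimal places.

7.63 ppm

Rounding → worst-case error = ½ LSB = V_FS/2^17, so 1e+06/131072 = 7.62939 ppm of full scale.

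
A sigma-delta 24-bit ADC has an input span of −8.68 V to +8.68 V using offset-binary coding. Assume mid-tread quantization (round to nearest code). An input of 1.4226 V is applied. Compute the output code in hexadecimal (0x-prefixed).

code 0x94FA7B (decimal 9763451)

Full-scale span = 17.36 V; LSB = 17.36/2^24 = 1.03 µV.
Input sits at 9763450.597 steps above V_low.
round(9763450.597) = 9763451.
In hexadecimal (0x-prefixed): 0x94FA7B.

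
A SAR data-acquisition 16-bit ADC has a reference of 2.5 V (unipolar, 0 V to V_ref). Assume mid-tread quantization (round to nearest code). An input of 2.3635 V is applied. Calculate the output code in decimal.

LSB = 2.5 V / 65536 = 38.15 µV.
Input sits at 61957.734 steps above V_low.
So the output code is 61958.

code 61958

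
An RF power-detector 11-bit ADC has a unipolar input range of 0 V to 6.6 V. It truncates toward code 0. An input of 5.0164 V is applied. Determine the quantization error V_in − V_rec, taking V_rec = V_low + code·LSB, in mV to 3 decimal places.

LSB = 6.6/2^11 = 3.223 mV.
(5.0164 − 0)/0.00322266 = 1556.6041; ⌊·⌋ gives code 1556.
Code 1556 maps back to 0 + 1556×0.00322266 V = 5.0144531 V.
Error = 5.0164 − 5.0144531 = 0.00194688 V = 1.947 mV.

1.947 mV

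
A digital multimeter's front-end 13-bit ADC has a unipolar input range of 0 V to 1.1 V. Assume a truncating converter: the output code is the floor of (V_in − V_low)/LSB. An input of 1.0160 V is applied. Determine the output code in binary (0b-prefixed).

LSB = 1.1 V / 8192 = 134.28 µV.
(V_in − V_low)/LSB = (1.0160 − 0) / 0.000134277 = 7566.429.
Floor → code 7566.
In binary (0b-prefixed): 0b1110110001110.

code 0b1110110001110 (decimal 7566)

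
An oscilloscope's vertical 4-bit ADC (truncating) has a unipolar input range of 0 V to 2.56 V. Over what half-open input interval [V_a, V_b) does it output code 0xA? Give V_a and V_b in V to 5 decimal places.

LSB = 2.56/2^4 = 160.000 mV.
Code 0xA = 10 decimal.
V_a = V_low + 10·LSB = 1.6 V; V_b = V_low + 11·LSB = 1.76 V.

[1.60000 V, 1.76000 V)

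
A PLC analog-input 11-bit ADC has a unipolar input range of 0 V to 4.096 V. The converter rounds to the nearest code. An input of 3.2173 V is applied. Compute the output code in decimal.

code 1609

LSB = 4.096 V / 2048 = 2.000 mV.
(3.2173 − 0) / 0.002 = 1608.650 LSBs.
round(1608.650) = 1609.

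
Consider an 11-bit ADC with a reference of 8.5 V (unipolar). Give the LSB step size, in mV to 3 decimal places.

Full-scale span = 8.5 V.
LSB = 8.5 / 2^11 = 8.5 / 2048 = 0.00415039 V = 4.150 mV.

4.150 mV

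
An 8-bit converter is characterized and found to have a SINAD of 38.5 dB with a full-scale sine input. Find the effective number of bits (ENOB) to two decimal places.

ENOB = (SINAD − 1.76) / 6.02 = (38.5 − 1.76)/6.02 = 6.103.

6.10 bits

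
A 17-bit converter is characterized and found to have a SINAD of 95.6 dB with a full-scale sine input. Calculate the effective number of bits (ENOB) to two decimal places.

15.59 bits

ENOB = (SINAD − 1.76) / 6.02 = (95.6 − 1.76)/6.02 = 15.588.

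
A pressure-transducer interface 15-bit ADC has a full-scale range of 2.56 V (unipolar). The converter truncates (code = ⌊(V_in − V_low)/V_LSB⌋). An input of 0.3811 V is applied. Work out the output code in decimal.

code 4878

Full-scale span = 2.56 V; LSB = 2.56/2^15 = 78.12 µV.
(V_in − V_low)/LSB = (0.3811 − 0) / 7.8125e-05 = 4878.080.
Floor → code 4878.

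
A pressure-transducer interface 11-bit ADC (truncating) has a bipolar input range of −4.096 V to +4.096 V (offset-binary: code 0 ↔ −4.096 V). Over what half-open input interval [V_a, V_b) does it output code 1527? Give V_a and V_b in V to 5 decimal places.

[2.01200 V, 2.01600 V)

LSB = 8.192/2^11 = 4.000 mV.
V_a = V_low + 1527·LSB = 2.012 V; V_b = V_low + 1528·LSB = 2.016 V.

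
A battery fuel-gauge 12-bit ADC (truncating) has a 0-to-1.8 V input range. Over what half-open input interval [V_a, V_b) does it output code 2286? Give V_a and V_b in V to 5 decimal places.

LSB = 1.8/2^12 = 439.45 µV.
V_a = V_low + 2286·LSB = 1.00459 V; V_b = V_low + 2287·LSB = 1.00503 V.

[1.00459 V, 1.00503 V)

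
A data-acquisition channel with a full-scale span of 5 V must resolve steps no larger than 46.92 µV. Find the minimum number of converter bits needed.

Number of steps required ≥ 5 V / 46.92 µV = 106564.36.
Need 2^N ≥ 106564.36; 2^16 = 65536, 2^17 = 131072.
Minimum N = 17.

17 bits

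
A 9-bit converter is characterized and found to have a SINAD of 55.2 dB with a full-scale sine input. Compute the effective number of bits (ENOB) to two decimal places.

ENOB = (SINAD − 1.76) / 6.02 = (55.2 − 1.76)/6.02 = 8.877.

8.88 bits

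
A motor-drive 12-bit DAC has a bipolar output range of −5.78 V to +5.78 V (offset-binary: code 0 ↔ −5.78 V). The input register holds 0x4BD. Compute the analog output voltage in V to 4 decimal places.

-2.3566 V

LSB = 11.56 V / 2^12 = 2.822 mV.
Code 0x4BD = 1213 decimal.
V_out = (−5.78) + 1213 × 0.00282227 V = -2.35659 V.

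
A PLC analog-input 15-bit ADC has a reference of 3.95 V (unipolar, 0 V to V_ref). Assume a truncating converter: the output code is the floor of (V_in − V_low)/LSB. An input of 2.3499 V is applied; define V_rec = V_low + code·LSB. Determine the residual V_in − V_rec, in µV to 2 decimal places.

Step size: 3.95 V ÷ 2^15 = 120.54 µV.
(2.3499 − 0)/0.000120544 = 19494.0565; ⌊·⌋ gives code 19494.
Reconstructed: 2.3498932 V.
Error = 2.3499 − 2.3498932 = 6.81152e-06 V = 6.81 µV.

6.81 µV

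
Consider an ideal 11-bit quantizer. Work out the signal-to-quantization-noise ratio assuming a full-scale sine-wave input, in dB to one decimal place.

SNR ≈ 6.02·N + 1.76 dB = 6.02·11 + 1.76 = 67.98 dB.

68.0 dB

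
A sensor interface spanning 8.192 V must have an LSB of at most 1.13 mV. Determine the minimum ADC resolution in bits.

Number of steps required ≥ 8.192 V / 1.13 mV = 7249.56.
Need 2^N ≥ 7249.56; 2^12 = 4096, 2^13 = 8192.
Minimum N = 13.

13 bits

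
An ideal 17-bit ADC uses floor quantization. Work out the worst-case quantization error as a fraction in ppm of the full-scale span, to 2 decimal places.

7.63 ppm

Truncating → worst-case error = 1 LSB = V_FS/2^17, so 1e+06/131072 = 7.62939 ppm of full scale.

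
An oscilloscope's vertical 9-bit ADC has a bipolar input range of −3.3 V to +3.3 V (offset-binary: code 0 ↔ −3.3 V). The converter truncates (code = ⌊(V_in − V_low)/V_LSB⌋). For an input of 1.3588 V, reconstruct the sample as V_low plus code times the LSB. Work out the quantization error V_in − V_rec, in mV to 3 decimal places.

One LSB is 6.6 V / 512 = 12.891 mV.
(V_in − V_low)/LSB = (1.3588 − (−3.3))/0.0128906 = 361.4099 → code 361 (floor).
V_rec = (−3.3) + 361·0.0128906 = 1.3535156 V.
Error = 1.3588 − 1.3535156 = 0.00528438 V = 5.284 mV.

5.284 mV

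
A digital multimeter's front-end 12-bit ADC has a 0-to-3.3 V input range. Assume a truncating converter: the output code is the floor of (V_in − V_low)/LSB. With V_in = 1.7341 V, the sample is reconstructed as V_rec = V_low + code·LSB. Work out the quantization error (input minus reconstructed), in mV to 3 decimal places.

LSB = 3.3/2^12 = 0.806 mV.
(1.7341 − 0)/0.000805664 = 2152.3859; ⌊·⌋ gives code 2152.
Reconstructed: 1.7337891 V.
Difference: 0.000310938 V → 0.311 mV.

0.311 mV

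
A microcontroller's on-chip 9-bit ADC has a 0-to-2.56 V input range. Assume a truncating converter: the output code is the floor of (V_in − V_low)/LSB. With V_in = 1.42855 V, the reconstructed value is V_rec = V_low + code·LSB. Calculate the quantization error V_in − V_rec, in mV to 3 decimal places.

One LSB is 2.56 V / 512 = 5.000 mV.
(V_in − V_low)/LSB = (1.42855 − 0)/0.005 = 285.7100 → code 285 (floor).
Reconstructed: 1.425 V.
Difference: 0.00355 V → 3.550 mV.

3.550 mV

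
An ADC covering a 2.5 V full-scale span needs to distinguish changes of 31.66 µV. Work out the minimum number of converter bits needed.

17 bits

Number of steps required ≥ 2.5 V / 31.66 µV = 78963.99.
Need 2^N ≥ 78963.99; 2^16 = 65536, 2^17 = 131072.
Minimum N = 17.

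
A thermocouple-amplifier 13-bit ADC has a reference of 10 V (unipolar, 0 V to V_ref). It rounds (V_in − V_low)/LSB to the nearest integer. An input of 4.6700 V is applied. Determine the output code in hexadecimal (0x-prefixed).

code 0xEF2 (decimal 3826)

LSB = 10 V / 8192 = 1.221 mV.
Input sits at 3825.664 steps above V_low.
So the output code is 3826.
In hexadecimal (0x-prefixed): 0xEF2.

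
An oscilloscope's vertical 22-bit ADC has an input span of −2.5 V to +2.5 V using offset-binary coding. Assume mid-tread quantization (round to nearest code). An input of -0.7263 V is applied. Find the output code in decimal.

LSB = 5 V / 4194304 = 1.19 µV.
(-0.7263 − (−2.5)) / 1.19209e-06 = 1487887.401 LSBs.
Round → code 1487887.

code 1487887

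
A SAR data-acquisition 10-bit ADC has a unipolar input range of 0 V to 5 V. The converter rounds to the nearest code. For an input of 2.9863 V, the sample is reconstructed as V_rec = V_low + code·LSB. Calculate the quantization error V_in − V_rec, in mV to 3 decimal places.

-1.981 mV

Step size: 5 V ÷ 2^10 = 4.883 mV.
Scaled input = 611.5942 LSBs, so code = 612.
Code 612 maps back to 0 + 612×0.00488281 V = 2.9882812 V.
Difference: -0.00198125 V → -1.981 mV.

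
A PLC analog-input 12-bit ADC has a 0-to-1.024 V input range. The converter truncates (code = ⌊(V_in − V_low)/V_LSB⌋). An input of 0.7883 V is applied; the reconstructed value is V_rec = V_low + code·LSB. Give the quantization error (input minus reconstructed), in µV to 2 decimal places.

50.00 µV

LSB = 1.024/2^12 = 250.00 µV.
Scaled input = 3153.2000 LSBs, so code = 3153.
Code 3153 maps back to 0 + 3153×0.00025 V = 0.78825 V.
Error = 0.7883 − 0.78825 = 5e-05 V = 50.00 µV.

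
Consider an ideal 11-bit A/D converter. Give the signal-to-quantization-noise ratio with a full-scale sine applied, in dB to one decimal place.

68.0 dB

SNR ≈ 6.02·N + 1.76 dB = 6.02·11 + 1.76 = 67.98 dB.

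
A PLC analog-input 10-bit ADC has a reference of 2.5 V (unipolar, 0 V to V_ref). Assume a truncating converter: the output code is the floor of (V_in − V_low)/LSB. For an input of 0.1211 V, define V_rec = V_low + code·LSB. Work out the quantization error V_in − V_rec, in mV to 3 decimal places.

Step size: 2.5 V ÷ 2^10 = 2.441 mV.
(0.1211 − 0)/0.00244141 = 49.6026; ⌊·⌋ gives code 49.
V_rec = 0 + 49·0.00244141 = 0.11962891 V.
Error = 0.1211 − 0.11962891 = 0.00147109 V = 1.471 mV.

1.471 mV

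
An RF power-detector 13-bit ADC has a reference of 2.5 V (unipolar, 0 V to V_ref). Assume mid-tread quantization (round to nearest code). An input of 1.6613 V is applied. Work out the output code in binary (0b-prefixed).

code 0b1010101000100 (decimal 5444)

With 8192 levels over 2.5 V, one step is 305.18 µV.
Input sits at 5443.748 steps above V_low.
Round → code 5444.
In binary (0b-prefixed): 0b1010101000100.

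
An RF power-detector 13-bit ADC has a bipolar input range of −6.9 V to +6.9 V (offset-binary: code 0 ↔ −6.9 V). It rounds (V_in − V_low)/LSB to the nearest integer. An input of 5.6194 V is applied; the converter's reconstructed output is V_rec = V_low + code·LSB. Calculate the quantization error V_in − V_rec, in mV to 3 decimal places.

One LSB is 13.8 V / 8192 = 1.685 mV.
(5.6194 − (−6.9))/0.00168457 = 7431.8061; round gives code 7432.
Code 7432 maps back to (−6.9) + 7432×0.00168457 V = 5.6197266 V.
Error = 5.6194 − 5.6197266 = -0.000326562 V = -0.327 mV.

-0.327 mV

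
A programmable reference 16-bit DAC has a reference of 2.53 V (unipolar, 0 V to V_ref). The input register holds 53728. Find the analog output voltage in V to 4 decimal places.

2.0742 V

LSB = 2.53 V / 2^16 = 38.60 µV.
V_out = 0 + 53728 × 3.86047e-05 V = 2.07416 V.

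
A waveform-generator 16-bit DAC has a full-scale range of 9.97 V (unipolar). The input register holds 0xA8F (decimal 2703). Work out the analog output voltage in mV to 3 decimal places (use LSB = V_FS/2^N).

411.208 mV

LSB = 9.97 V / 2^16 = 152.13 µV.
Code 0xA8F = 2703 decimal.
V_out = 0 + 2703 × 0.00015213 V = 0.411208 V.
= 411.208 mV.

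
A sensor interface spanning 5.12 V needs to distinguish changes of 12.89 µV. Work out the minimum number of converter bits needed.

19 bits

Number of steps required ≥ 5.12 V / 12.89 µV = 397207.14.
Need 2^N ≥ 397207.14; 2^18 = 262144, 2^19 = 524288.
Minimum N = 19.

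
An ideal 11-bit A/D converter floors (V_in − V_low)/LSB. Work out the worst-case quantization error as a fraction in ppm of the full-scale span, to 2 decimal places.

Truncating → worst-case error = 1 LSB = V_FS/2^11, so 1e+06/2048 = 488.281 ppm of full scale.

488.28 ppm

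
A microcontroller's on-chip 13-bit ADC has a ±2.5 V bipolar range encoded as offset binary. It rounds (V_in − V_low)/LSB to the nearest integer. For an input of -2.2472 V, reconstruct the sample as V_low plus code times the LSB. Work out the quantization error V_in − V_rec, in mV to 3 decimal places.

One LSB is 5 V / 8192 = 0.610 mV.
(-2.2472 − (−2.5))/0.000610352 = 414.1875; round gives code 414.
V_rec = (−2.5) + 414·0.000610352 = -2.2473145 V.
Error = -2.2472 − (−2.2473145) = 0.000114453 V = 0.114 mV.

0.114 mV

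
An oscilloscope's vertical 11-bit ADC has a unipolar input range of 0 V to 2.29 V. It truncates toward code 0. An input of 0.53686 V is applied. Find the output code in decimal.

code 480

With 2048 levels over 2.29 V, one step is 1.118 mV.
Input sits at 480.126 steps above V_low.
⌊·⌋(480.126) = 480.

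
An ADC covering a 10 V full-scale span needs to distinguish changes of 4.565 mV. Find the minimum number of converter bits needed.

12 bits

Number of steps required ≥ 10 V / 4.565 mV = 2190.58.
Need 2^N ≥ 2190.58; 2^11 = 2048, 2^12 = 4096.
Minimum N = 12.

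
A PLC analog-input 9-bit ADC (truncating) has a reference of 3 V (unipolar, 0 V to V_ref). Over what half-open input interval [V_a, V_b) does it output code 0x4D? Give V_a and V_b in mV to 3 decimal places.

[451.172 mV, 457.031 mV)

LSB = 3/2^9 = 5.859 mV.
Code 0x4D = 77 decimal.
V_a = V_low + 77·LSB = 0.451172 V; V_b = V_low + 78·LSB = 0.457031 V.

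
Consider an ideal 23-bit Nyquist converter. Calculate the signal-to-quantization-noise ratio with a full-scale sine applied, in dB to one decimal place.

140.2 dB

SNR ≈ 6.02·N + 1.76 dB = 6.02·23 + 1.76 = 140.22 dB.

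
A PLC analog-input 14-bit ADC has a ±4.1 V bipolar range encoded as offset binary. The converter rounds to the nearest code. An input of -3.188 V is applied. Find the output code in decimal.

code 1822

Full-scale span = 8.2 V; LSB = 8.2/2^14 = 0.500 mV.
Input sits at 1822.220 steps above V_low.
So the output code is 1822.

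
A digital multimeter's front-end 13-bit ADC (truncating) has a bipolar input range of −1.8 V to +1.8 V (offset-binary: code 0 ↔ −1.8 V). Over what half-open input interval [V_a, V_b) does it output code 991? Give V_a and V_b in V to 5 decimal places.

LSB = 3.6/2^13 = 439.45 µV.
V_a = V_low + 991·LSB = -1.3645 V; V_b = V_low + 992·LSB = -1.36406 V.

[-1.36450 V, -1.36406 V)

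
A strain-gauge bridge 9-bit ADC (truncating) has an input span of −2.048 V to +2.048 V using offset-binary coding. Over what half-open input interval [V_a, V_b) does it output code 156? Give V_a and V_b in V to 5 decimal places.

[-0.80000 V, -0.79200 V)

LSB = 4.096/2^9 = 8.000 mV.
V_a = V_low + 156·LSB = -0.8 V; V_b = V_low + 157·LSB = -0.792 V.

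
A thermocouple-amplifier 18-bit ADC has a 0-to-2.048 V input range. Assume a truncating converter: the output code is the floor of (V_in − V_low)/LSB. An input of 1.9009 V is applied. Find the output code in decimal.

code 243315

Full-scale span = 2.048 V; LSB = 2.048/2^18 = 7.81 µV.
Input sits at 243315.200 steps above V_low.
So the output code is 243315.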